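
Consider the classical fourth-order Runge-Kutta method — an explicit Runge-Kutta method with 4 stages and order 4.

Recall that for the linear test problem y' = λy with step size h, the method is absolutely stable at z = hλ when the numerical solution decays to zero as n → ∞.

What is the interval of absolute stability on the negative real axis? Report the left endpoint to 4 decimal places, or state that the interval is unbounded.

(-2.7853, 0).

Test eqn y'=λy, z=hλ:
  order 4, 4-stage ⇒ R(z)=1+z+z^2/2+z^3/6+z^4/24
  (e.g. R(-0.55)=0.57733, |R|=0.57733)

Need |R(x)|<1, x<0.
x=-0.55: |R|=0.5773
|R(-3.09)|=1.5654 |R(-1.49)|=0.2741 |R(-0.56)|=0.5716
Bisect:
  x_lo=-3.4435 |R|=2.5386  x_hi=-0.2823 |R|=0.7541
  mid=-1.86289 |R|=0.29661 →hi
  mid=-2.65320 |R|=0.81843 →hi
  mid=-3.04835 |R|=1.47466 →lo
  mid=-2.85077 |R|=1.10330 →lo
  mid=-2.75199 |R|=0.95093 →hi
  mid=-2.80138 |R|=1.02453 →lo
  mid=-2.77668 |R|=0.98709 →hi
  ...
  [-2.78537,-2.78517] ⇒ x*=-2.7853
Interval (-2.7853, 0).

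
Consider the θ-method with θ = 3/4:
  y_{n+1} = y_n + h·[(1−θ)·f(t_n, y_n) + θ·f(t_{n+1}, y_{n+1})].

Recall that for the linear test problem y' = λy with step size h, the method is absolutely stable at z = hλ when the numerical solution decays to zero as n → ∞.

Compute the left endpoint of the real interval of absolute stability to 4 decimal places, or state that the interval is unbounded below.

unbounded; (−∞, 0).

On y'=λy, z=hλ:
  y_{n+1} = y_n + z·[1/4·y_n + 3/4·y_{n+1}] ⇒ (1 − 3/4z)y_{n+1} = (1 + 1/4z)y_n
  so R(z) = (1 + 1/4z)/(1 − 3/4z).

Find x<0 with |R(x)|<1.
x=-0.45: |R|=0.6636
x=-2: |R|=0.2000
x=-10: |R|=0.1765
x=-100: |R|=0.3158
θ=3/4≥1/2 ⇒ |1+1/4x|<|1−3/4x| ∀x<0 ⇒ stable on all of ℝ⁻.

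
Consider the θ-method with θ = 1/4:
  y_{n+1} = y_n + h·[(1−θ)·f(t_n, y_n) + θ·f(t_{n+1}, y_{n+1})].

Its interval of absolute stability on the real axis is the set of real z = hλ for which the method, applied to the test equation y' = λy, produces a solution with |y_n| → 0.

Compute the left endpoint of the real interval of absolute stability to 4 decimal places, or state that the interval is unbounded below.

left endpoint -4.0000.

Test eqn y'=λy, z=hλ:
  y_{n+1} = y_n + z·[3/4·y_n + 1/4·y_{n+1}] ⇒ (1 − 1/4z)y_{n+1} = (1 + 3/4z)y_n
  R(z) = (1 + 3/4z)/(1 − 1/4z).

Need |R(x)|<1, x<0.
x=-0.57: |R|=0.5011
R=−1: 1+3/4x = −1+1/4x ⇒ -1/2x=2 ⇒ x=2/(-1/2)=-4.0000
Confirm numerically:
  x=-3.537: |R|=0.87714 <1
  x=-3.523: |R|=0.87319 <1
  x=-1.727: |R|=0.20622 <1
  x=-1.652: |R|=0.16914 <1
  x=-4.412: |R|=1.09796 >1
  x=-4.287: |R|=1.06927 >1
Interval (-4.0000, 0).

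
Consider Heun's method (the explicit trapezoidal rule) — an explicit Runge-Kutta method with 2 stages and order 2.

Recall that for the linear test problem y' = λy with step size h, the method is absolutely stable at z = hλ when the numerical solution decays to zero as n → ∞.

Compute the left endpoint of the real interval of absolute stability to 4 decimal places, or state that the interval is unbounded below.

left endpoint -2.0000.

Set f=λy, z=hλ:
  order 2, 2-stage ⇒ R(z)=1+z+z^2/2
  (e.g. R(-1.25)=0.53125, |R|=0.53125)

Need |R(x)|<1, x<0.
x=-1.25: |R|=0.5312
|R(-1.82)|=0.8362 |R(-1.31)|=0.5481 |R(-0.89)|=0.5061
Bisect:
  x_lo=-2.8691 |R|=2.2467  x_hi=-0.3541 |R|=0.7086
  mid=-1.61160 |R|=0.68703 →hi
  mid=-2.24034 |R|=1.26922 →lo
  mid=-1.92597 |R|=0.92871 →hi
  mid=-2.08316 |R|=1.08661 →lo
  mid=-2.00456 |R|=1.00457 →lo
  mid=-1.96527 |R|=0.96587 →hi
  mid=-1.98492 |R|=0.98503 →hi
  mid=-1.99474 |R|=0.99475 →hi
  mid=-1.99965 |R|=0.99965 →hi
  ...
  [-2.00011,-1.99996] ⇒ x*=-2.0000
Stable set (-2.0000, 0).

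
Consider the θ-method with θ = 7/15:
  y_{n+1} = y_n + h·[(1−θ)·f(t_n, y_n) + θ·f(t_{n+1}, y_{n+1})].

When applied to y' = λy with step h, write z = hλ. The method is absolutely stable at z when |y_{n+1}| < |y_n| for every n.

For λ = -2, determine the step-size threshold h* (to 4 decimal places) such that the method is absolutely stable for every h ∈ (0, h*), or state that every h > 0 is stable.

(-30.0000,0); λ=-2 ⇒ h* = (30)/2 = 15.0000.

Test eqn y'=λy, z=hλ:
  y_{n+1} = y_n + z·[8/15·y_n + 7/15·y_{n+1}] ⇒ (1 − 7/15z)y_{n+1} = (1 + 8/15z)y_n
  so R(z) = (1 + 8/15z)/(1 − 7/15z).

Find x<0 with |R(x)|<1.
x=-0.5: |R|=0.5946
R=−1: 1+8/15x = −1+7/15x ⇒ -1/15x=2 ⇒ x=2/(-1/15)=-30.0000
Confirm numerically:
  x=-21.751: |R|=0.95068 <1
  x=-19.692: |R|=0.93256 <1
  x=-14.086: |R|=0.85991 <1
  x=-30.482: |R|=1.00211 >1
  x=-30.259: |R|=1.00114 >1
  x=-30.185: |R|=1.00082 >1
So |R|<1 on (-30.0000, 0).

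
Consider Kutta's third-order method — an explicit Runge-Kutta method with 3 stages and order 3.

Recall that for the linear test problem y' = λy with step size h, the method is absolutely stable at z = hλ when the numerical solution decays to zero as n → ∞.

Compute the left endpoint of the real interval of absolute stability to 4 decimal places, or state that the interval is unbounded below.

left endpoint -2.5127.

On y'=λy, z=hλ:
  order 3, 3-stage ⇒ R(z)=1+z+z^2/2+z^3/6
  (e.g. R(-0.68)=0.49879, |R|=0.49879)

Solve |R(x)|<1 on ℝ⁻.
x=-0.68: |R|=0.4988
|R(-2.57)|=1.0966 |R(-2.56)|=1.0794 |R(-1.86)|=0.2027
Bisect:
  x_lo=-2.9287 |R|=1.8269  x_hi=-0.3821 |R|=0.6816
  mid=-1.65542 |R|=0.04130 →hi
  mid=-2.29208 |R|=0.67222 →hi
  mid=-2.61041 |R|=1.16795 →lo
  mid=-2.45124 |R|=0.90170 →hi
  mid=-2.53083 |R|=1.02998 →lo
  mid=-2.49103 |R|=0.96466 →hi
  mid=-2.51093 |R|=0.99702 →hi
  mid=-2.52088 |R|=1.01342 →lo
  mid=-2.51590 |R|=1.00520 →lo
  ...
  [-2.51280,-2.51264] ⇒ x*=-2.5127
So |R|<1 on (-2.5127, 0).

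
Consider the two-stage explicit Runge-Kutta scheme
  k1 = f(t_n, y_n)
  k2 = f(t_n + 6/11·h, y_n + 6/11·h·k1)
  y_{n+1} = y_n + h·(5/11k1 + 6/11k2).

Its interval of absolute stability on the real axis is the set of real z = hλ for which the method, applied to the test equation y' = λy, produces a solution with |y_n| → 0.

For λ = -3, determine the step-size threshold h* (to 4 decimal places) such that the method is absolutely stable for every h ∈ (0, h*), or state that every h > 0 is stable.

On y'=λy, z=hλ:
  k1=λy_n ⇒ h·k1=z·y_n;  k2=λ(1+6/11z)y_n ⇒ h·k2=z(1+6/11z)y_n
  y_{n+1}/y_n = 1 + 5/11z + 6/11z(1+6/11z) = 1 + z + 36/121z²
  Hence R(z) = 1 + z + 36/121z².

Boundary: |R(x)|=1, x<0.
x=-0.97: |R|=0.3099
R=1: x+36/121x²=0 ⇒ x=−121/36=-3.3611; min R=1−1/(4·36/121)=0.1597>−1
Confirm numerically:
  x=-2.761: |R|=0.50704 <1
  x=-2.591: |R|=0.40634 <1
  x=-1.458: |R|=0.17446 <1
  x=-3.885: |R|=1.60555 >1
  x=-3.858: |R|=1.57035 >1
  x=-3.478: |R|=1.12095 >1
Stable set (-3.3611, 0).

(-3.3611,0); λ=-3 ⇒ h* = (121/36)/3 = 1.1204.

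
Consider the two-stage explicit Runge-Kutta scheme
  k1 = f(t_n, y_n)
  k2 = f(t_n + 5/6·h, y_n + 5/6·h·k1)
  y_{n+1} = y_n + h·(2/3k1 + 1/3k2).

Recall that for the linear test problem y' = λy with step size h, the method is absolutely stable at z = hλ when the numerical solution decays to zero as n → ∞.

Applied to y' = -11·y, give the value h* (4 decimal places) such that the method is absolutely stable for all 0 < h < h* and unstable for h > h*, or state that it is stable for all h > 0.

(-3.6000,0); λ=-11 ⇒ h* = (18/5)/11 = 0.3273.

Set f=λy, z=hλ:
  k1=λy_n ⇒ h·k1=z·y_n;  k2=λ(1+5/6z)y_n ⇒ h·k2=z(1+5/6z)y_n
  y_{n+1}/y_n = 1 + 2/3z + 1/3z(1+5/6z) = 1 + z + 5/18z²
  ⇒ R(z) = 1 + z + 5/18z².

Find x<0 with |R(x)|<1.
x=-1.29: |R|=0.1723
R=1: x+5/18x²=0 ⇒ x=−18/5=-3.6000; min R=1−1/(4·5/18)=0.1000>−1
Confirm numerically:
  x=-3.342: |R|=0.76049 <1
  x=-2.900: |R|=0.43611 <1
  x=-2.066: |R|=0.11965 <1
  x=-1.697: |R|=0.10295 <1
  x=-4.163: |R|=1.65105 >1
  x=-4.114: |R|=1.58739 >1
So |R|<1 on (-3.6000, 0).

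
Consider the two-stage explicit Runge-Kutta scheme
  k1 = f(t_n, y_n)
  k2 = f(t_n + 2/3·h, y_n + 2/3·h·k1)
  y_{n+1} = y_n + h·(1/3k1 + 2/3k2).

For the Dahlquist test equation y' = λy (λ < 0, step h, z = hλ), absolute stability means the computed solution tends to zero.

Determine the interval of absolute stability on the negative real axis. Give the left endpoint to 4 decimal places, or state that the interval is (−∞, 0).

(-2.2500, 0).

Set f=λy, z=hλ:
  k1=λy_n ⇒ h·k1=z·y_n;  k2=λ(1+2/3z)y_n ⇒ h·k2=z(1+2/3z)y_n
  y_{n+1}/y_n = 1 + 1/3z + 2/3z(1+2/3z) = 1 + z + 4/9z²
  ⇒ R(z) = 1 + z + 4/9z².

Solve |R(x)|<1 on ℝ⁻.
x=-0.99: |R|=0.4456
R=1: x+4/9x²=0 ⇒ x=−9/4=-2.2500; min R=1−1/(4·4/9)=0.4375>−1
Confirm numerically:
  x=-1.709: |R|=0.58908 <1
  x=-1.535: |R|=0.51221 <1
  x=-1.255: |R|=0.44501 <1
  x=-2.737: |R|=1.59241 >1
  x=-2.666: |R|=1.49291 >1
  x=-2.448: |R|=1.21542 >1
Interval (-2.2500, 0).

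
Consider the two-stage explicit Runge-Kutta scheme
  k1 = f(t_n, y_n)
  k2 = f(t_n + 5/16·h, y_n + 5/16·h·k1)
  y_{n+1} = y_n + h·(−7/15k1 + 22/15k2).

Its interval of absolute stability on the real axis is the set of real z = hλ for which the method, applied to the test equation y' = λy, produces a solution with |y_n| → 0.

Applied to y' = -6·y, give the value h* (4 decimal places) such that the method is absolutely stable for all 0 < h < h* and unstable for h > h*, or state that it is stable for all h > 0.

(-2.1818,0); λ=-6 ⇒ h* = (24/11)/6 = 0.3636.

Set f=λy, z=hλ:
  k1=λy_n ⇒ h·k1=z·y_n;  k2=λ(1+5/16z)y_n ⇒ h·k2=z(1+5/16z)y_n
  y_{n+1}/y_n = 1 − 7/15z + 22/15z(1+5/16z) = 1 + z + 11/24z²
  Hence R(z) = 1 + z + 11/24z².

Need |R(x)|<1, x<0.
x=-1.36: |R|=0.4877
R=1: x+11/24x²=0 ⇒ x=−24/11=-2.1818; min R=1−1/(4·11/24)=0.4545>−1
Confirm numerically:
  x=-2.094: |R|=0.91572 <1
  x=-1.934: |R|=0.78033 <1
  x=-1.139: |R|=0.45561 <1
  x=-0.944: |R|=0.46444 <1
  x=-2.493: |R|=1.35556 >1
  x=-2.253: |R|=1.07350 >1
  x=-2.217: |R|=1.03575 >1
Stable set (-2.1818, 0).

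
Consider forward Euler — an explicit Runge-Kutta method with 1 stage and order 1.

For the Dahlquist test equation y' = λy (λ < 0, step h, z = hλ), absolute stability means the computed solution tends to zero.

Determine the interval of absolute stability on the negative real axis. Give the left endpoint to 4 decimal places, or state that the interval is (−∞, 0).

Set f=λy, z=hλ:
  order 1, 1-stage ⇒ R(z)=1+z
  (e.g. R(-1.25)=-0.25000, |R|=0.25000)

Find x<0 with |R(x)|<1.
x=-1.25: |R|=0.2500
|R(-1.98)|=0.9800 |R(-1.64)|=0.6400 |R(-1.12)|=0.1200
Bisect:
  x_lo=-2.5893 |R|=1.5893  x_hi=-0.2380 |R|=0.7620
  mid=-1.41365 |R|=0.41365 →hi
  mid=-2.00148 |R|=1.00148 →lo
  mid=-1.70756 |R|=0.70756 →hi
  mid=-1.85452 |R|=0.85452 →hi
  mid=-1.92800 |R|=0.92800 →hi
  mid=-1.96474 |R|=0.96474 →hi
  mid=-1.98311 |R|=0.98311 →hi
  ...
  [-2.00004,-1.99990] ⇒ x*=-2.0000
Stable set (-2.0000, 0).

(-2.0000, 0).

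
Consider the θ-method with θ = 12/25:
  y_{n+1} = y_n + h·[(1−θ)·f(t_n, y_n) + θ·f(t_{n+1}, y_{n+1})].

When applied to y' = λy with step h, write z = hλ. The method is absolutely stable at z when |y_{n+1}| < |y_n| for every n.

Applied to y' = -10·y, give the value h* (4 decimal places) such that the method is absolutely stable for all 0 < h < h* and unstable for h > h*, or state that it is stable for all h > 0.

(-50.0000,0); λ=-10 ⇒ h* = (50)/10 = 5.0000.

Set f=λy, z=hλ:
  y_{n+1} = y_n + z·[13/25·y_n + 12/25·y_{n+1}] ⇒ (1 − 12/25z)y_{n+1} = (1 + 13/25z)y_n
  so R(z) = (1 + 13/25z)/(1 − 12/25z).

Need |R(x)|<1, x<0.
x=-0.49: |R|=0.6033
R=−1: 1+13/25x = −1+12/25x ⇒ -1/25x=2 ⇒ x=2/(-1/25)=-50.0000
Confirm numerically:
  x=-39.823: |R|=0.97976 <1
  x=-34.182: |R|=0.96365 <1
  x=-26.551: |R|=0.93176 <1
  x=-24.742: |R|=0.92154 <1
  x=-50.470: |R|=1.00075 >1
  x=-50.145: |R|=1.00023 >1
Interval (-50.0000, 0).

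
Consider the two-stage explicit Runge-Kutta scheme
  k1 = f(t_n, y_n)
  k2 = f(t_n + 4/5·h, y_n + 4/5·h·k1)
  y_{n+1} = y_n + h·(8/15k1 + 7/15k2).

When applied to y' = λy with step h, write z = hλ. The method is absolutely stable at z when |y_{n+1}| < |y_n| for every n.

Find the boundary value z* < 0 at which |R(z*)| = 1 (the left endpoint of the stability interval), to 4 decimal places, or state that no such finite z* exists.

Set f=λy, z=hλ:
  k1=λy_n ⇒ h·k1=z·y_n;  k2=λ(1+4/5z)y_n ⇒ h·k2=z(1+4/5z)y_n
  y_{n+1}/y_n = 1 + 8/15z + 7/15z(1+4/5z) = 1 + z + 28/75z²
  ⇒ R(z) = 1 + z + 28/75z².

Need |R(x)|<1, x<0.
x=-0.46: |R|=0.6190
R=1: x+28/75x²=0 ⇒ x=−75/28=-2.6786; min R=1−1/(4·28/75)=0.3304>−1
Confirm numerically:
  x=-1.845: |R|=0.42584 <1
  x=-1.776: |R|=0.40156 <1
  x=-1.699: |R|=0.37866 <1
  x=-1.522: |R|=0.34282 <1
  x=-3.019: |R|=1.38369 >1
  x=-2.781: |R|=1.10635 >1
So |R|<1 on (-2.6786, 0).

z* = -2.6786.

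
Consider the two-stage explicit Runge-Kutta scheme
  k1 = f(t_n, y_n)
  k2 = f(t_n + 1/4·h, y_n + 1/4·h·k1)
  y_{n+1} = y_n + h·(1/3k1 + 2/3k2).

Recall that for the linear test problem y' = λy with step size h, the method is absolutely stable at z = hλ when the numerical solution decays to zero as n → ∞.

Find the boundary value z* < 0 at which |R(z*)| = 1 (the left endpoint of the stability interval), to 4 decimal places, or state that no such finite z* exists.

left endpoint -6.0000.

With y'=λy (z=hλ):
  k1=λy_n ⇒ h·k1=z·y_n;  k2=λ(1+1/4z)y_n ⇒ h·k2=z(1+1/4z)y_n
  y_{n+1}/y_n = 1 + 1/3z + 2/3z(1+1/4z) = 1 + z + 1/6z²
  ⇒ R(z) = 1 + z + 1/6z².

Find x<0 with |R(x)|<1.
x=-1.07: |R|=0.1208
R=1: x+1/6x²=0 ⇒ x=−6=-6.0000; min R=1−1/(4·1/6)=-0.5000>−1
Confirm numerically:
  x=-5.803: |R|=0.80947 <1
  x=-3.915: |R|=0.36046 <1
  x=-3.064: |R|=0.49932 <1
  x=-6.594: |R|=1.65281 >1
  x=-6.593: |R|=1.65161 >1
  x=-6.288: |R|=1.30182 >1
Stable set (-6.0000, 0).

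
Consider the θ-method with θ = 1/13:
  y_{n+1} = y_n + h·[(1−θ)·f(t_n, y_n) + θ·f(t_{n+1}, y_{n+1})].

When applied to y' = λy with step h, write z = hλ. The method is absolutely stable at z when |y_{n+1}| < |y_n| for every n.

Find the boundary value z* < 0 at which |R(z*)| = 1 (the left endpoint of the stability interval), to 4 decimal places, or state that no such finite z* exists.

z* = -2.3636.

Set f=λy, z=hλ:
  y_{n+1} = y_n + z·[12/13·y_n + 1/13·y_{n+1}] ⇒ (1 − 1/13z)y_{n+1} = (1 + 12/13z)y_n
  so R(z) = (1 + 12/13z)/(1 − 1/13z).

Need |R(x)|<1, x<0.
x=-0.62: |R|=0.4082
R=−1: 1+12/13x = −1+1/13x ⇒ -11/13x=2 ⇒ x=2/(-11/13)=-2.3636
Confirm numerically:
  x=-2.338: |R|=0.98161 <1
  x=-2.236: |R|=0.90785 <1
  x=-2.116: |R|=0.81979 <1
  x=-0.978: |R|=0.09043 <1
  x=-2.730: |R|=1.25620 >1
  x=-2.712: |R|=1.24389 >1
  x=-2.678: |R|=1.22056 >1
So |R|<1 on (-2.3636, 0).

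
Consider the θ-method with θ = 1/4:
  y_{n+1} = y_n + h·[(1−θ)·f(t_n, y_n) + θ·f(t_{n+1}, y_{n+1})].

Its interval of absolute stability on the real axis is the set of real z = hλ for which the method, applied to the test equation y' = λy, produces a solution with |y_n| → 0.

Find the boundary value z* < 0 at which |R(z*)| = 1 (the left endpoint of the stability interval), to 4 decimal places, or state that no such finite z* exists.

z* = -4.0000.

Set f=λy, z=hλ:
  y_{n+1} = y_n + z·[3/4·y_n + 1/4·y_{n+1}] ⇒ (1 − 1/4z)y_{n+1} = (1 + 3/4z)y_n
  R(z) = (1 + 3/4z)/(1 − 1/4z).

Need |R(x)|<1, x<0.
x=-0.78: |R|=0.3473
R=−1: 1+3/4x = −1+1/4x ⇒ -1/2x=2 ⇒ x=2/(-1/2)=-4.0000
Confirm numerically:
  x=-3.409: |R|=0.84046 <1
  x=-2.872: |R|=0.67171 <1
  x=-2.688: |R|=0.60766 <1
  x=-1.657: |R|=0.17165 <1
  x=-4.377: |R|=1.09001 >1
  x=-4.127: |R|=1.03125 >1
So |R|<1 on (-4.0000, 0).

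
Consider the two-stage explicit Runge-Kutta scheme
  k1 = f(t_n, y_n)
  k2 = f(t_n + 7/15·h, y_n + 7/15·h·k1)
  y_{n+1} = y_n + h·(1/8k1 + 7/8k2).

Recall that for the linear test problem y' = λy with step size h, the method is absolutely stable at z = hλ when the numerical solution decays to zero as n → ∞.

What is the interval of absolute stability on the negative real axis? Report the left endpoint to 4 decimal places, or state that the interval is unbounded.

z∈(-2.4490,0).

Test eqn y'=λy, z=hλ:
  k1=λy_n ⇒ h·k1=z·y_n;  k2=λ(1+7/15z)y_n ⇒ h·k2=z(1+7/15z)y_n
  y_{n+1}/y_n = 1 + 1/8z + 7/8z(1+7/15z) = 1 + z + 49/120z²
  ⇒ R(z) = 1 + z + 49/120z².

Boundary: |R(x)|=1, x<0.
x=-0.7: |R|=0.5001
R=1: x+49/120x²=0 ⇒ x=−120/49=-2.4490; min R=1−1/(4·49/120)=0.3878>−1
Confirm numerically:
  x=-2.412: |R|=0.96358 <1
  x=-1.733: |R|=0.49334 <1
  x=-1.264: |R|=0.38839 <1
  x=-3.008: |R|=1.68663 >1
  x=-2.670: |R|=1.24097 >1
  x=-2.493: |R|=1.04481 >1
Stable set (-2.4490, 0).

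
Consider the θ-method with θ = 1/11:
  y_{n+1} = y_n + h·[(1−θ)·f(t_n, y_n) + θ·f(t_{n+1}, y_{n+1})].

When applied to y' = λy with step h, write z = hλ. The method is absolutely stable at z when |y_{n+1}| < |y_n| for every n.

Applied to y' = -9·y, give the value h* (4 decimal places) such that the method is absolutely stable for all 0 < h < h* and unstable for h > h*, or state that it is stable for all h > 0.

On y'=λy, z=hλ:
  y_{n+1} = y_n + z·[10/11·y_n + 1/11·y_{n+1}] ⇒ (1 − 1/11z)y_{n+1} = (1 + 10/11z)y_n
  Hence R(z) = (1 + 10/11z)/(1 − 1/11z).

Boundary: |R(x)|=1, x<0.
x=-0.3: |R|=0.7080
R=−1: 1+10/11x = −1+1/11x ⇒ -9/11x=2 ⇒ x=2/(-9/11)=-2.4444
Confirm numerically:
  x=-2.397: |R|=0.96813 <1
  x=-1.976: |R|=0.67509 <1
  x=-1.159: |R|=0.04852 <1
  x=-2.872: |R|=1.27739 >1
  x=-2.865: |R|=1.27299 >1
  x=-2.633: |R|=1.12448 >1
Stable set (-2.4444, 0).

(-2.4444,0); λ=-9 ⇒ h* = (22/9)/9 = 0.2716.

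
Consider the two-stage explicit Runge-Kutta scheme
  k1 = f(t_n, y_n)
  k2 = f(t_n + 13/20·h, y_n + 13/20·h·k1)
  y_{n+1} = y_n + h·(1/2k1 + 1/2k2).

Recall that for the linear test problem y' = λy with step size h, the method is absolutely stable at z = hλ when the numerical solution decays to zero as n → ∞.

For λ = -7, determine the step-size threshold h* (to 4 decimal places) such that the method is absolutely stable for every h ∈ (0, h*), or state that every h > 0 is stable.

(-3.0769,0); λ=-7 ⇒ h* = (40/13)/7 = 0.4396.

On y'=λy, z=hλ:
  k1=λy_n ⇒ h·k1=z·y_n;  k2=λ(1+13/20z)y_n ⇒ h·k2=z(1+13/20z)y_n
  y_{n+1}/y_n = 1 + 1/2z + 1/2z(1+13/20z) = 1 + z + 13/40z²
  so R(z) = 1 + z + 13/40z².

Boundary: |R(x)|=1, x<0.
x=-1.38: |R|=0.2389
R=1: x+13/40x²=0 ⇒ x=−40/13=-3.0769; min R=1−1/(4·13/40)=0.2308>−1
Confirm numerically:
  x=-2.715: |R|=0.68065 <1
  x=-1.830: |R|=0.25839 <1
  x=-1.525: |R|=0.23083 <1
  x=-1.343: |R|=0.24319 <1
  x=-3.532: |R|=1.52238 >1
  x=-3.231: |R|=1.16179 >1
  x=-3.201: |R|=1.12908 >1
Interval (-3.0769, 0).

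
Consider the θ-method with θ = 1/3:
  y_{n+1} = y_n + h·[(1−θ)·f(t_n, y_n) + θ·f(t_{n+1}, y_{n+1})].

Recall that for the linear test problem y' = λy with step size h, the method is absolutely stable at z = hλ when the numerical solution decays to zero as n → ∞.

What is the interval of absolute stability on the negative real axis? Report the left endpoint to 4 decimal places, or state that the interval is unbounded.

Test eqn y'=λy, z=hλ:
  y_{n+1} = y_n + z·[2/3·y_n + 1/3·y_{n+1}] ⇒ (1 − 1/3z)y_{n+1} = (1 + 2/3z)y_n
  Hence R(z) = (1 + 2/3z)/(1 − 1/3z).

Solve |R(x)|<1 on ℝ⁻.
x=-1.3: |R|=0.0930
R=−1: 1+2/3x = −1+1/3x ⇒ -1/3x=2 ⇒ x=2/(-1/3)=-6.0000
Confirm numerically:
  x=-5.685: |R|=0.96373 <1
  x=-4.807: |R|=0.84719 <1
  x=-4.115: |R|=0.73507 <1
  x=-6.573: |R|=1.05986 >1
  x=-6.080: |R|=1.00881 >1
So |R|<1 on (-6.0000, 0).

(-6.0000, 0).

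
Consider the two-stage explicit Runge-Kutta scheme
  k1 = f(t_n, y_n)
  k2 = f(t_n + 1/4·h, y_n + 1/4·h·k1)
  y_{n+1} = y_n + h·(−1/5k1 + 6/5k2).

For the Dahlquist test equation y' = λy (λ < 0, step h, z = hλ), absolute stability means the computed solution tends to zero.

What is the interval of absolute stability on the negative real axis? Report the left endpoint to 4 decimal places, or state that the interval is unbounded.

z∈(-3.3333,0).

Test eqn y'=λy, z=hλ:
  k1=λy_n ⇒ h·k1=z·y_n;  k2=λ(1+1/4z)y_n ⇒ h·k2=z(1+1/4z)y_n
  y_{n+1}/y_n = 1 − 1/5z + 6/5z(1+1/4z) = 1 + z + 3/10z²
  so R(z) = 1 + z + 3/10z².

Need |R(x)|<1, x<0.
x=-0.38: |R|=0.6633
R=1: x+3/10x²=0 ⇒ x=−10/3=-3.3333; min R=1−1/(4·3/10)=0.1667>−1
Confirm numerically:
  x=-3.097: |R|=0.78042 <1
  x=-2.500: |R|=0.37500 <1
  x=-2.292: |R|=0.28398 <1
  x=-2.079: |R|=0.21767 <1
  x=-3.882: |R|=1.63898 >1
  x=-3.546: |R|=1.22623 >1
Stable set (-3.3333, 0).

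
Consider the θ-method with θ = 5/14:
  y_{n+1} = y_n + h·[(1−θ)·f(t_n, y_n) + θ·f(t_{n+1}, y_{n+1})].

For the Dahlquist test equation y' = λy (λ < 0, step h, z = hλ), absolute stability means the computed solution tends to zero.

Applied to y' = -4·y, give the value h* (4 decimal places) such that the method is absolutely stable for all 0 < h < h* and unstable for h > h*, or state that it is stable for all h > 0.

(-7.0000,0); λ=-4 ⇒ h* = (7)/4 = 1.7500.

Set f=λy, z=hλ:
  y_{n+1} = y_n + z·[9/14·y_n + 5/14·y_{n+1}] ⇒ (1 − 5/14z)y_{n+1} = (1 + 9/14z)y_n
  ⇒ R(z) = (1 + 9/14z)/(1 − 5/14z).

Find x<0 with |R(x)|<1.
x=-0.48: |R|=0.5902
R=−1: 1+9/14x = −1+5/14x ⇒ -2/7x=2 ⇒ x=2/(-2/7)=-7.0000
Confirm numerically:
  x=-6.607: |R|=0.96658 <1
  x=-4.870: |R|=0.77784 <1
  x=-3.661: |R|=0.58657 <1
  x=-7.306: |R|=1.02422 >1
  x=-7.265: |R|=1.02106 >1
  x=-7.257: |R|=1.02044 >1
Stable set (-7.0000, 0).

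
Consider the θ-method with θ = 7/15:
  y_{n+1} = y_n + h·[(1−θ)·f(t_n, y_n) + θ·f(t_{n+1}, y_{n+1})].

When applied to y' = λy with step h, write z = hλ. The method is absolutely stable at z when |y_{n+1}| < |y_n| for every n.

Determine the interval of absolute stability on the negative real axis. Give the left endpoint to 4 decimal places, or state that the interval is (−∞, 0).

z∈(-30.0000,0).

With y'=λy (z=hλ):
  y_{n+1} = y_n + z·[8/15·y_n + 7/15·y_{n+1}] ⇒ (1 − 7/15z)y_{n+1} = (1 + 8/15z)y_n
  so R(z) = (1 + 8/15z)/(1 − 7/15z).

Find x<0 with |R(x)|<1.
x=-0.9: |R|=0.3662
R=−1: 1+8/15x = −1+7/15x ⇒ -1/15x=2 ⇒ x=2/(-1/15)=-30.0000
Confirm numerically:
  x=-26.644: |R|=0.98335 <1
  x=-24.329: |R|=0.96940 <1
  x=-21.085: |R|=0.94517 <1
  x=-17.125: |R|=0.90454 <1
  x=-30.535: |R|=1.00234 >1
  x=-30.522: |R|=1.00228 >1
Stable set (-30.0000, 0).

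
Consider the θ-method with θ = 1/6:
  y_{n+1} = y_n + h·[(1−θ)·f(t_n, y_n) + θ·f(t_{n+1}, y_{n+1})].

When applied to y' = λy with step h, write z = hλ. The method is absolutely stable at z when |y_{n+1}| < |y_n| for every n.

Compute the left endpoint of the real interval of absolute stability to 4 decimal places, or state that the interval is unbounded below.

z* = -3.0000.

On y'=λy, z=hλ:
  y_{n+1} = y_n + z·[5/6·y_n + 1/6·y_{n+1}] ⇒ (1 − 1/6z)y_{n+1} = (1 + 5/6z)y_n
  so R(z) = (1 + 5/6z)/(1 − 1/6z).

Find x<0 with |R(x)|<1.
x=-0.61: |R|=0.4463
R=−1: 1+5/6x = −1+1/6x ⇒ -2/3x=2 ⇒ x=2/(-2/3)=-3.0000
Confirm numerically:
  x=-2.571: |R|=0.79979 <1
  x=-2.400: |R|=0.71429 <1
  x=-2.289: |R|=0.65689 <1
  x=-3.320: |R|=1.13734 >1
  x=-3.085: |R|=1.03742 >1
So |R|<1 on (-3.0000, 0).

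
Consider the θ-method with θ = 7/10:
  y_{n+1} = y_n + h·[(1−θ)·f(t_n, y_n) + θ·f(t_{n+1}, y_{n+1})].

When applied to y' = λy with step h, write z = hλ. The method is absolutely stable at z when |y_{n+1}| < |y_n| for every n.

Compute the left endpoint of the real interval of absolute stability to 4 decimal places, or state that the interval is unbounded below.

unbounded; (−∞, 0).

On y'=λy, z=hλ:
  y_{n+1} = y_n + z·[3/10·y_n + 7/10·y_{n+1}] ⇒ (1 − 7/10z)y_{n+1} = (1 + 3/10z)y_n
  so R(z) = (1 + 3/10z)/(1 − 7/10z).

Find x<0 with |R(x)|<1.
x=-0.4: |R|=0.6875
x=-2: |R|=0.1667
x=-10: |R|=0.2500
x=-100: |R|=0.4085
θ=7/10≥1/2 ⇒ |1+3/10x|<|1−7/10x| ∀x<0 ⇒ stable on all of ℝ⁻.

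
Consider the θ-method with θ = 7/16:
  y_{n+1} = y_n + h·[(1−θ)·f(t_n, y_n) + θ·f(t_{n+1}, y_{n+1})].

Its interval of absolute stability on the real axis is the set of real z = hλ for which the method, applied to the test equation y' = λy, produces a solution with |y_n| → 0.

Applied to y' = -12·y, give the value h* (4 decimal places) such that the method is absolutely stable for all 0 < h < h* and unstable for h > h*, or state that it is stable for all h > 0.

(-16.0000,0); λ=-12 ⇒ h* = (16)/12 = 1.3333.

With y'=λy (z=hλ):
  y_{n+1} = y_n + z·[9/16·y_n + 7/16·y_{n+1}] ⇒ (1 − 7/16z)y_{n+1} = (1 + 9/16z)y_n
  so R(z) = (1 + 9/16z)/(1 − 7/16z).

Solve |R(x)|<1 on ℝ⁻.
x=-1.68: |R|=0.0317
R=−1: 1+9/16x = −1+7/16x ⇒ -1/8x=2 ⇒ x=2/(-1/8)=-16.0000
Confirm numerically:
  x=-10.469: |R|=0.87610 <1
  x=-7.523: |R|=0.75308 <1
  x=-7.502: |R|=0.75193 <1
  x=-16.278: |R|=1.00428 >1
  x=-16.150: |R|=1.00232 >1
  x=-16.059: |R|=1.00092 >1
Stable set (-16.0000, 0).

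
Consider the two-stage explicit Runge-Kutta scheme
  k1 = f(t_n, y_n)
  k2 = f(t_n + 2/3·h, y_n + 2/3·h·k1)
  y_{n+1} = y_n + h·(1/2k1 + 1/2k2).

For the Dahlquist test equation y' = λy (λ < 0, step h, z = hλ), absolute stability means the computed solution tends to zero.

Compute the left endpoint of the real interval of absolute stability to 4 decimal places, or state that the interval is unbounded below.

With y'=λy (z=hλ):
  k1=λy_n ⇒ h·k1=z·y_n;  k2=λ(1+2/3z)y_n ⇒ h·k2=z(1+2/3z)y_n
  y_{n+1}/y_n = 1 + 1/2z + 1/2z(1+2/3z) = 1 + z + 1/3z²
  so R(z) = 1 + z + 1/3z².

Solve |R(x)|<1 on ℝ⁻.
x=-1.62: |R|=0.2548
R=1: x+1/3x²=0 ⇒ x=−3=-3.0000; min R=1−1/(4·1/3)=0.2500>−1
Confirm numerically:
  x=-1.369: |R|=0.25572 <1
  x=-1.345: |R|=0.25801 <1
  x=-1.325: |R|=0.26021 <1
  x=-3.594: |R|=1.71161 >1
  x=-3.448: |R|=1.51490 >1
  x=-3.326: |R|=1.36143 >1
Interval (-3.0000, 0).

left endpoint -3.0000.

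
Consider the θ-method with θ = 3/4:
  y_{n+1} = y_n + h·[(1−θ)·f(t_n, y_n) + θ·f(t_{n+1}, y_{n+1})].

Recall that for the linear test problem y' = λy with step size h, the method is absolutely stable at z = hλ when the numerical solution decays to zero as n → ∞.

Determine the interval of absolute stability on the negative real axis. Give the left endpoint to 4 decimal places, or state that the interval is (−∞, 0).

interval (−∞, 0).

Set f=λy, z=hλ:
  y_{n+1} = y_n + z·[1/4·y_n + 3/4·y_{n+1}] ⇒ (1 − 3/4z)y_{n+1} = (1 + 1/4z)y_n
  R(z) = (1 + 1/4z)/(1 − 3/4z).

Need |R(x)|<1, x<0.
x=-0.31: |R|=0.7485
x=-2: |R|=0.2000
x=-10: |R|=0.1765
x=-100: |R|=0.3158
θ=3/4≥1/2 ⇒ |1+1/4x|<|1−3/4x| ∀x<0 ⇒ interval (−∞,0).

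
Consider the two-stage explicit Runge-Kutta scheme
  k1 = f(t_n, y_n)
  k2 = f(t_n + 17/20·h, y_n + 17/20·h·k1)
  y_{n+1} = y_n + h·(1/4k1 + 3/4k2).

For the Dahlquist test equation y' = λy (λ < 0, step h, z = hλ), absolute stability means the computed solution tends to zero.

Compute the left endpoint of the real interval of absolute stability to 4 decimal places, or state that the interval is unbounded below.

z* = -1.5686.

With y'=λy (z=hλ):
  k1=λy_n ⇒ h·k1=z·y_n;  k2=λ(1+17/20z)y_n ⇒ h·k2=z(1+17/20z)y_n
  y_{n+1}/y_n = 1 + 1/4z + 3/4z(1+17/20z) = 1 + z + 51/80z²
  ⇒ R(z) = 1 + z + 51/80z².

Solve |R(x)|<1 on ℝ⁻.
x=-1.16: |R|=0.6978
R=1: x+51/80x²=0 ⇒ x=−80/51=-1.5686; min R=1−1/(4·51/80)=0.6078>−1
Confirm numerically:
  x=-0.843: |R|=0.61004 <1
  x=-0.834: |R|=0.60942 <1
  x=-0.701: |R|=0.61227 <1
  x=-1.955: |R|=1.48154 >1
  x=-1.796: |R|=1.26033 >1
So |R|<1 on (-1.5686, 0).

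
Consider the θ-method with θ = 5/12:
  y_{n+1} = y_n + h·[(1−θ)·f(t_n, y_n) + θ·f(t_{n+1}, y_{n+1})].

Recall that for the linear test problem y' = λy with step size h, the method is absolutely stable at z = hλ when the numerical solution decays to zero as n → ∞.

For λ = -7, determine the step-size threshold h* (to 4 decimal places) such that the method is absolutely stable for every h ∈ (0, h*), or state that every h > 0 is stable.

Set f=λy, z=hλ:
  y_{n+1} = y_n + z·[7/12·y_n + 5/12·y_{n+1}] ⇒ (1 − 5/12z)y_{n+1} = (1 + 7/12z)y_n
  R(z) = (1 + 7/12z)/(1 − 5/12z).

Need |R(x)|<1, x<0.
x=-0.57: |R|=0.5394
R=−1: 1+7/12x = −1+5/12x ⇒ -1/6x=2 ⇒ x=2/(-1/6)=-12.0000
Confirm numerically:
  x=-10.240: |R|=0.94430 <1
  x=-9.296: |R|=0.90752 <1
  x=-5.639: |R|=0.68349 <1
  x=-12.495: |R|=1.01329 >1
  x=-12.325: |R|=1.00883 >1
  x=-12.141: |R|=1.00388 >1
Stable set (-12.0000, 0).

(-12.0000,0); λ=-7 ⇒ h* = (12)/7 = 1.7143.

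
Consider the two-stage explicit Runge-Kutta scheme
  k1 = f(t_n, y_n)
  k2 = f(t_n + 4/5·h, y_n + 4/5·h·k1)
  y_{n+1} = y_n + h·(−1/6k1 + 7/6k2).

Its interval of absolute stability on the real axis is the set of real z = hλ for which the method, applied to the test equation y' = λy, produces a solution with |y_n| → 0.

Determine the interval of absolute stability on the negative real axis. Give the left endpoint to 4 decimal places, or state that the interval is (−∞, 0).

(-1.0714, 0).

On y'=λy, z=hλ:
  k1=λy_n ⇒ h·k1=z·y_n;  k2=λ(1+4/5z)y_n ⇒ h·k2=z(1+4/5z)y_n
  y_{n+1}/y_n = 1 − 1/6z + 7/6z(1+4/5z) = 1 + z + 14/15z²
  R(z) = 1 + z + 14/15z².

Boundary: |R(x)|=1, x<0.
x=-0.83: |R|=0.8130
R=1: x+14/15x²=0 ⇒ x=−15/14=-1.0714; min R=1−1/(4·14/15)=0.7321>−1
Confirm numerically:
  x=-0.607: |R|=0.73689 <1
  x=-0.563: |R|=0.73284 <1
  x=-0.550: |R|=0.73233 <1
  x=-1.646: |R|=1.88269 >1
  x=-1.291: |R|=1.26457 >1
  x=-1.235: |R|=1.18854 >1
So |R|<1 on (-1.0714, 0).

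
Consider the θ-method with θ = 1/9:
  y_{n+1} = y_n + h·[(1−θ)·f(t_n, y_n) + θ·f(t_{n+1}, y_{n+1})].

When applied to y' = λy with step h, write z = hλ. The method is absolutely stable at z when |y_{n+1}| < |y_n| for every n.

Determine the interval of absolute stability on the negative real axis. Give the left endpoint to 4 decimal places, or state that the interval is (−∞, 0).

Test eqn y'=λy, z=hλ:
  y_{n+1} = y_n + z·[8/9·y_n + 1/9·y_{n+1}] ⇒ (1 − 1/9z)y_{n+1} = (1 + 8/9z)y_n
  R(z) = (1 + 8/9z)/(1 − 1/9z).

Boundary: |R(x)|=1, x<0.
x=-0.76: |R|=0.2992
R=−1: 1+8/9x = −1+1/9x ⇒ -7/9x=2 ⇒ x=2/(-7/9)=-2.5714
Confirm numerically:
  x=-2.305: |R|=0.83503 <1
  x=-2.084: |R|=0.69217 <1
  x=-1.199: |R|=0.05804 <1
  x=-3.075: |R|=1.29193 >1
  x=-2.967: |R|=1.23139 >1
  x=-2.823: |R|=1.14895 >1
Interval (-2.5714, 0).

z∈(-2.5714,0).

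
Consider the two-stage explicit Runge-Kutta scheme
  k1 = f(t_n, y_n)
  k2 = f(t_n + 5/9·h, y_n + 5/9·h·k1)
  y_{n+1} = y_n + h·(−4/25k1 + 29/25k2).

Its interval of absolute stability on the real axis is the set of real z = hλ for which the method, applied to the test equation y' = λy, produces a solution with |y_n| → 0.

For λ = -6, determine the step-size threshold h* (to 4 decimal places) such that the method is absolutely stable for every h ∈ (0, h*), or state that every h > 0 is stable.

Test eqn y'=λy, z=hλ:
  k1=λy_n ⇒ h·k1=z·y_n;  k2=λ(1+5/9z)y_n ⇒ h·k2=z(1+5/9z)y_n
  y_{n+1}/y_n = 1 − 4/25z + 29/25z(1+5/9z) = 1 + z + 29/45z²
  R(z) = 1 + z + 29/45z².

Need |R(x)|<1, x<0.
x=-0.86: |R|=0.6166
R=1: x+29/45x²=0 ⇒ x=−45/29=-1.5517; min R=1−1/(4·29/45)=0.6121>−1
Confirm numerically:
  x=-1.305: |R|=0.79251 <1
  x=-1.185: |R|=0.71995 <1
  x=-1.091: |R|=0.67607 <1
  x=-2.005: |R|=1.58568 >1
  x=-1.770: |R|=1.24898 >1
Interval (-1.5517, 0).

(-1.5517,0); λ=-6 ⇒ h* = (45/29)/6 = 0.2586.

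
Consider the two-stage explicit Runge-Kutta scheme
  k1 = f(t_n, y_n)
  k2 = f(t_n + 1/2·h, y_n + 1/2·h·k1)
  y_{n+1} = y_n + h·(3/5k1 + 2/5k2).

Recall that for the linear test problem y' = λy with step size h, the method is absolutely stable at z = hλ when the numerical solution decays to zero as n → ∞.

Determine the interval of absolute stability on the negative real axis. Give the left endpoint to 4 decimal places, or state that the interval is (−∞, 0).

(-5.0000, 0).

With y'=λy (z=hλ):
  k1=λy_n ⇒ h·k1=z·y_n;  k2=λ(1+1/2z)y_n ⇒ h·k2=z(1+1/2z)y_n
  y_{n+1}/y_n = 1 + 3/5z + 2/5z(1+1/2z) = 1 + z + 1/5z²
  R(z) = 1 + z + 1/5z².

Need |R(x)|<1, x<0.
x=-0.73: |R|=0.3766
R=1: x+1/5x²=0 ⇒ x=−5=-5.0000; min R=1−1/(4·1/5)=-0.2500>−1
Confirm numerically:
  x=-3.871: |R|=0.12593 <1
  x=-2.918: |R|=0.21506 <1
  x=-2.010: |R|=0.20198 <1
  x=-5.465: |R|=1.50824 >1
  x=-5.374: |R|=1.40198 >1
  x=-5.041: |R|=1.04134 >1
So |R|<1 on (-5.0000, 0).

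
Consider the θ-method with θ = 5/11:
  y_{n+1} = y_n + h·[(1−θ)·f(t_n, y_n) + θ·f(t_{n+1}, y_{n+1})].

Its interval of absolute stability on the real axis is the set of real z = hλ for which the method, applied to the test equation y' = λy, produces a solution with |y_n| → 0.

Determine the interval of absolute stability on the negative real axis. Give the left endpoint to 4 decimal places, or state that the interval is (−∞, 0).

Test eqn y'=λy, z=hλ:
  y_{n+1} = y_n + z·[6/11·y_n + 5/11·y_{n+1}] ⇒ (1 − 5/11z)y_{n+1} = (1 + 6/11z)y_n
  Hence R(z) = (1 + 6/11z)/(1 − 5/11z).

Need |R(x)|<1, x<0.
x=-1.23: |R|=0.2111
R=−1: 1+6/11x = −1+5/11x ⇒ -1/11x=2 ⇒ x=2/(-1/11)=-22.0000
Confirm numerically:
  x=-18.078: |R|=0.96132 <1
  x=-17.591: |R|=0.95544 <1
  x=-12.527: |R|=0.87135 <1
  x=-22.460: |R|=1.00373 >1
  x=-22.281: |R|=1.00230 >1
  x=-22.157: |R|=1.00129 >1
So |R|<1 on (-22.0000, 0).

z∈(-22.0000,0).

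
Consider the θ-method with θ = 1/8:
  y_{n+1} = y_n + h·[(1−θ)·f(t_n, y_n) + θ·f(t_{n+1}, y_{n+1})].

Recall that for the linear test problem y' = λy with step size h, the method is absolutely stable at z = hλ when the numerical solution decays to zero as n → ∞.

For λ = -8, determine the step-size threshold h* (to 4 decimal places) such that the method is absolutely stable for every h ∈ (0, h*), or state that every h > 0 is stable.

(-2.6667,0); λ=-8 ⇒ h* = (8/3)/8 = 0.3333.

With y'=λy (z=hλ):
  y_{n+1} = y_n + z·[7/8·y_n + 1/8·y_{n+1}] ⇒ (1 − 1/8z)y_{n+1} = (1 + 7/8z)y_n
  Hence R(z) = (1 + 7/8z)/(1 − 1/8z).

Solve |R(x)|<1 on ℝ⁻.
x=-1.11: |R|=0.0252
R=−1: 1+7/8x = −1+1/8x ⇒ -3/4x=2 ⇒ x=2/(-3/4)=-2.6667
Confirm numerically:
  x=-2.633: |R|=0.98100 <1
  x=-2.229: |R|=0.74328 <1
  x=-1.585: |R|=0.32290 <1
  x=-1.436: |R|=0.21747 <1
  x=-2.975: |R|=1.16856 >1
  x=-2.752: |R|=1.04762 >1
  x=-2.738: |R|=1.03986 >1
Stable set (-2.6667, 0).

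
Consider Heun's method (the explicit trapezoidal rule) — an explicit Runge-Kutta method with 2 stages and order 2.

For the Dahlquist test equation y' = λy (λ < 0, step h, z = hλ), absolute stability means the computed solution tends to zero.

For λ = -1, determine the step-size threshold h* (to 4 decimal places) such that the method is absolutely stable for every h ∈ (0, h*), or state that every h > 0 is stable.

On y'=λy, z=hλ:
  order 2, 2-stage ⇒ R(z)=1+z+z^2/2
  (e.g. R(-1.13)=0.50845, |R|=0.50845)

Boundary: |R(x)|=1, x<0.
x=-1.13: |R|=0.5085
|R(-2.11)|=1.1160 |R(-1.37)|=0.5685 |R(-1)|=0.5000
Bisect:
  x_lo=-2.7246 |R|=1.9872  x_hi=-0.0561 |R|=0.9455
  mid=-1.39037 |R|=0.57619 →hi
  mid=-2.05751 |R|=1.05916 →lo
  mid=-1.72394 |R|=0.76204 →hi
  mid=-1.89072 |R|=0.89669 →hi
  mid=-1.97412 |R|=0.97445 →hi
  mid=-2.01581 |R|=1.01594 →lo
  mid=-1.99496 |R|=0.99498 →hi
  ...
  [-2.00001,-1.99985] ⇒ x*=-2.0000
So |R|<1 on (-2.0000, 0).

(-2.0000,0); λ=-1 ⇒ h* = 2.0000.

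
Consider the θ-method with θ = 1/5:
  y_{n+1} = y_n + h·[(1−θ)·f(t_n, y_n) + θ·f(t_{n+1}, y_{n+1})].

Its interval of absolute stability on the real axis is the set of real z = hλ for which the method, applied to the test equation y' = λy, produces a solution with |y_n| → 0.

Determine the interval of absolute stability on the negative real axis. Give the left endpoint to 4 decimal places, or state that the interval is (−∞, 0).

(-3.3333, 0).

On y'=λy, z=hλ:
  y_{n+1} = y_n + z·[4/5·y_n + 1/5·y_{n+1}] ⇒ (1 − 1/5z)y_{n+1} = (1 + 4/5z)y_n
  Hence R(z) = (1 + 4/5z)/(1 − 1/5z).

Find x<0 with |R(x)|<1.
x=-1.5: |R|=0.1538
R=−1: 1+4/5x = −1+1/5x ⇒ -3/5x=2 ⇒ x=2/(-3/5)=-3.3333
Confirm numerically:
  x=-2.517: |R|=0.67421 <1
  x=-2.505: |R|=0.66889 <1
  x=-2.010: |R|=0.43367 <1
  x=-3.683: |R|=1.12081 >1
  x=-3.658: |R|=1.11250 >1
Interval (-3.3333, 0).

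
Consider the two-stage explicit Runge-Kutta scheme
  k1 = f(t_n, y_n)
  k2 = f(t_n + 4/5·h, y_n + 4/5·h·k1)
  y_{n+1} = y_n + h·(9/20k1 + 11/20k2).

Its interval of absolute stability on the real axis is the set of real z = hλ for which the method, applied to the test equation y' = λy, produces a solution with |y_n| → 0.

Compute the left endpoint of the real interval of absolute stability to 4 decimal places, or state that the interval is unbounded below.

left endpoint -2.2727.

With y'=λy (z=hλ):
  k1=λy_n ⇒ h·k1=z·y_n;  k2=λ(1+4/5z)y_n ⇒ h·k2=z(1+4/5z)y_n
  y_{n+1}/y_n = 1 + 9/20z + 11/20z(1+4/5z) = 1 + z + 11/25z²
  R(z) = 1 + z + 11/25z².

Find x<0 with |R(x)|<1.
x=-0.84: |R|=0.4705
R=1: x+11/25x²=0 ⇒ x=−25/11=-2.2727; min R=1−1/(4·11/25)=0.4318>−1
Confirm numerically:
  x=-2.139: |R|=0.87414 <1
  x=-1.766: |R|=0.60625 <1
  x=-1.666: |R|=0.55524 <1
  x=-1.327: |R|=0.44781 <1
  x=-2.845: |R|=1.71637 >1
  x=-2.814: |R|=1.67018 >1
  x=-2.310: |R|=1.03788 >1
Stable set (-2.2727, 0).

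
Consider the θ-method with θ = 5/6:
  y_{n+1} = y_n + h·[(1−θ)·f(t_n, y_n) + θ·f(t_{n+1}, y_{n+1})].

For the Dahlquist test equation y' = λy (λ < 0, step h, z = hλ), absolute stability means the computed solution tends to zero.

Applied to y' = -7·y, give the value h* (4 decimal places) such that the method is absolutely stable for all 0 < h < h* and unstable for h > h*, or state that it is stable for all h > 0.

interval (−∞, 0). Any h>0 works for λ=-7.

On y'=λy, z=hλ:
  y_{n+1} = y_n + z·[1/6·y_n + 5/6·y_{n+1}] ⇒ (1 − 5/6z)y_{n+1} = (1 + 1/6z)y_n
  ⇒ R(z) = (1 + 1/6z)/(1 − 5/6z).

Boundary: |R(x)|=1, x<0.
x=-0.84: |R|=0.5059
x=-2: |R|=0.2500
x=-10: |R|=0.0714
x=-100: |R|=0.1858
θ=5/6≥1/2 ⇒ |1+1/6x|<|1−5/6x| ∀x<0 ⇒ interval (−∞,0).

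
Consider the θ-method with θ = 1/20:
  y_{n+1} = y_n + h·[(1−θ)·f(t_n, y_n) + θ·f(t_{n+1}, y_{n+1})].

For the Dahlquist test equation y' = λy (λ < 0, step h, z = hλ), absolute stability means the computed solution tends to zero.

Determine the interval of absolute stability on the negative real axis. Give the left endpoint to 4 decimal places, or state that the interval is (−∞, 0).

With y'=λy (z=hλ):
  y_{n+1} = y_n + z·[19/20·y_n + 1/20·y_{n+1}] ⇒ (1 − 1/20z)y_{n+1} = (1 + 19/20z)y_n
  Hence R(z) = (1 + 19/20z)/(1 − 1/20z).

Find x<0 with |R(x)|<1.
x=-0.39: |R|=0.6175
R=−1: 1+19/20x = −1+1/20x ⇒ -9/10x=2 ⇒ x=2/(-9/10)=-2.2222
Confirm numerically:
  x=-2.123: |R|=0.91927 <1
  x=-1.955: |R|=0.78092 <1
  x=-1.276: |R|=0.19947 <1
  x=-1.073: |R|=0.01836 <1
  x=-2.731: |R|=1.40289 >1
  x=-2.357: |R|=1.10851 >1
Interval (-2.2222, 0).

(-2.2222, 0).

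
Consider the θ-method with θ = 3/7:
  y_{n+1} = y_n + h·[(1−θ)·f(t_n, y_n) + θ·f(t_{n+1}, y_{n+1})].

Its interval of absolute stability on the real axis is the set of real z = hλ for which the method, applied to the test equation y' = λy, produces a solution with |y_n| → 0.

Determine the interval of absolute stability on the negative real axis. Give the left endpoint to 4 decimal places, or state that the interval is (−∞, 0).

On y'=λy, z=hλ:
  y_{n+1} = y_n + z·[4/7·y_n + 3/7·y_{n+1}] ⇒ (1 − 3/7z)y_{n+1} = (1 + 4/7z)y_n
  ⇒ R(z) = (1 + 4/7z)/(1 − 3/7z).

Find x<0 with |R(x)|<1.
x=-0.83: |R|=0.3878
R=−1: 1+4/7x = −1+3/7x ⇒ -1/7x=2 ⇒ x=2/(-1/7)=-14.0000
Confirm numerically:
  x=-11.990: |R|=0.95322 <1
  x=-7.844: |R|=0.79838 <1
  x=-6.593: |R|=0.72340 <1
  x=-6.171: |R|=0.69314 <1
  x=-14.556: |R|=1.01097 >1
  x=-14.447: |R|=1.00888 >1
Interval (-14.0000, 0).

(-14.0000, 0).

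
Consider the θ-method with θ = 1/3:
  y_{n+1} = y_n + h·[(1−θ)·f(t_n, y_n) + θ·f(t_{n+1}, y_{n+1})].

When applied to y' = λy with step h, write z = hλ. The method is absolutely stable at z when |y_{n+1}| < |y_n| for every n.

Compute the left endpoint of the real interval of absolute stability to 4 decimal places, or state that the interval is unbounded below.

With y'=λy (z=hλ):
  y_{n+1} = y_n + z·[2/3·y_n + 1/3·y_{n+1}] ⇒ (1 − 1/3z)y_{n+1} = (1 + 2/3z)y_n
  ⇒ R(z) = (1 + 2/3z)/(1 − 1/3z).

Need |R(x)|<1, x<0.
x=-1.66: |R|=0.0687
R=−1: 1+2/3x = −1+1/3x ⇒ -1/3x=2 ⇒ x=2/(-1/3)=-6.0000
Confirm numerically:
  x=-5.286: |R|=0.91383 <1
  x=-4.360: |R|=0.77717 <1
  x=-2.926: |R|=0.48127 <1
  x=-6.386: |R|=1.04113 >1
  x=-6.322: |R|=1.03454 >1
  x=-6.116: |R|=1.01272 >1
So |R|<1 on (-6.0000, 0).

left endpoint -6.0000.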